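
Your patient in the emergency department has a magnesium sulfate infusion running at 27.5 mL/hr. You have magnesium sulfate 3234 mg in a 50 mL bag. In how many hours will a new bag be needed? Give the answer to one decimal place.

Duration = 50 mL ÷ 27.5 mL/hr = 1.818182 hr

1.8 hours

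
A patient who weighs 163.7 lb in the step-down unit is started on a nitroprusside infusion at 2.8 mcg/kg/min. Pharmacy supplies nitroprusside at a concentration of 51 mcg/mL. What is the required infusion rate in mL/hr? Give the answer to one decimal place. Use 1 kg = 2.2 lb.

245.1 mL/hr

Weight = 163.7 lb ÷ 2.2 lb/kg = 74.40909 kg
Dose = 2.8 mcg/kg/min × 74.40909 kg = 208.3455 mcg/min
208.3455 mcg/min × 60 min/hr = 12500.73 mcg/hr
Rate = 12500.73 mcg/hr ÷ 51 mcg/mL = 245.1123 mL/hr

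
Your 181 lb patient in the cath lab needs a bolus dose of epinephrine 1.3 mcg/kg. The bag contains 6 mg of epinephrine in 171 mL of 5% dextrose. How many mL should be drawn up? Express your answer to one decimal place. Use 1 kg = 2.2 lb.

3.0 mL

Weight = 181 lb ÷ 2.2 lb/kg = 82.27273 kg
Dose = 1.3 mcg/kg × 82.27273 kg = 106.9545 mcg
Concentration = 6 mg ÷ 171 mL = 0.03508772 mg/mL = 35.08772 mcg/mL
Volume = 106.9545 mcg ÷ 35.08772 mcg/mL = 3.048205 mL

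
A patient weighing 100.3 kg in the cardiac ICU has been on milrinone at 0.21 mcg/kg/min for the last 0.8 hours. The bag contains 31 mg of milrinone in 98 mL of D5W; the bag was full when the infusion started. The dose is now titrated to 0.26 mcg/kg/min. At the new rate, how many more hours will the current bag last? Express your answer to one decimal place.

19.2 hours

Initial rate:
Dose = 0.21 mcg/kg/min × 100.3 kg = 21.063 mcg/min
21.063 mcg/min × 60 min/hr = 1263.78 mcg/hr
Concentration = 31 mg ÷ 98 mL = 0.3163265 mg/mL = 316.3265 mcg/mL
Rate = 1263.78 mcg/hr ÷ 316.3265 mcg/mL = 3.995175 mL/hr
Volume infused so far = 3.995175 mL/hr × 0.8 hr = 3.19614 mL
Volume remaining = 98 − 3.19614 = 94.80386 mL
New rate:
Dose = 0.26 mcg/kg/min × 100.3 kg = 26.078 mcg/min
26.078 mcg/min × 60 min/hr = 1564.68 mcg/hr
Rate = 1564.68 mcg/hr ÷ 316.3265 mcg/mL = 4.946408 mL/hr
Time remaining = 94.80386 mL ÷ 4.946408 mL/hr = 19.1662 hr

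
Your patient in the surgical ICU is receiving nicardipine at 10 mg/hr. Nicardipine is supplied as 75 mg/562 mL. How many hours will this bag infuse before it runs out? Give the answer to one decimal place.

Concentration = 75 mg ÷ 562 mL = 0.133452 mg/mL
Rate = 10 mg/hr ÷ 0.133452 mg/mL = 74.93333 mL/hr
Duration = 562 mL ÷ 74.93333 mL/hr = 7.5 hr

7.5 hours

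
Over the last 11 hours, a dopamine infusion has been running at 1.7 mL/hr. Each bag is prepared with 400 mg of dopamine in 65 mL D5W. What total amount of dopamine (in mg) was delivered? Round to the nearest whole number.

Concentration = 400 mg ÷ 65 mL = 6.153846 mg/mL = 6153.846 mcg/mL
Drug rate = 1.7 mL/hr × 6153.846 mcg/mL = 10461.54 mcg/hr
Total = 10461.54 mcg/hr × 11 hr = 115076.9 mcg = 115.0769 mg

115 mg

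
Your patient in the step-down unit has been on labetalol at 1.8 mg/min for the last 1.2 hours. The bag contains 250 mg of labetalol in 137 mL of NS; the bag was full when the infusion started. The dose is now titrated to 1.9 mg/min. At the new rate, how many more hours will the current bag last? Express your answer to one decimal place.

Initial rate:
1.8 mg/min × 60 min/hr = 108 mg/hr
Concentration = 250 mg ÷ 137 mL = 1.824818 mg/mL
Rate = 108 mg/hr ÷ 1.824818 mg/mL = 59.184 mL/hr
Volume infused so far = 59.184 mL/hr × 1.2 hr = 71.0208 mL
Volume remaining = 137 − 71.0208 = 65.9792 mL
New rate:
1.9 mg/min × 60 min/hr = 114 mg/hr
Rate = 114 mg/hr ÷ 1.824818 mg/mL = 62.472 mL/hr
Time remaining = 65.9792 mL ÷ 62.472 mL/hr = 1.05614 hr

1.1 hours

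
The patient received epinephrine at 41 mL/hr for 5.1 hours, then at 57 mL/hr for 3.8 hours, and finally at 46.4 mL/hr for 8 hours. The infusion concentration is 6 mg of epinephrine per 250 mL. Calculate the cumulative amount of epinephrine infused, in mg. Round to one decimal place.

Concentration = 6 mg ÷ 250 mL = 0.024 mg/mL
Stage 1: 41 mL/hr × 5.1 hr = 209.1 mL → 209.1 mL × 0.024 mg/mL = 5.0184 mg
Stage 2: 57 mL/hr × 3.8 hr = 216.6 mL → 216.6 mL × 0.024 mg/mL = 5.1984 mg
Stage 3: 46.4 mL/hr × 8 hr = 371.2 mL → 371.2 mL × 0.024 mg/mL = 8.9088 mg
Total = 5.0184 + 5.1984 + 8.9088 = 19.1256 mg

19.1 mg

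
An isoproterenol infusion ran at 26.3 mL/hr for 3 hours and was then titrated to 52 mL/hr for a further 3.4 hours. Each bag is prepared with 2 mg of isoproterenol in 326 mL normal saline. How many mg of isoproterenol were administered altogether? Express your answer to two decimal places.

Concentration = 2 mg ÷ 326 mL = 0.006134969 mg/mL
Stage 1: 26.3 mL/hr × 3 hr = 78.9 mL → 78.9 mL × 0.006134969 mg/mL = 0.4840491 mg
Stage 2: 52 mL/hr × 3.4 hr = 176.8 mL → 176.8 mL × 0.006134969 mg/mL = 1.084663 mg
Total = 0.4840491 + 1.084663 = 1.568712 mg

1.57 mg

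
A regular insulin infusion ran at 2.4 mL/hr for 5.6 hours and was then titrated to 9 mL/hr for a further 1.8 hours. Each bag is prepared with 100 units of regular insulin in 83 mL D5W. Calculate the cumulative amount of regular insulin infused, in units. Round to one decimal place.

Concentration = 100 units ÷ 83 mL = 1.204819 units/mL
Stage 1: 2.4 mL/hr × 5.6 hr = 13.44 mL → 13.44 mL × 1.204819 units/mL = 16.19277 units
Stage 2: 9 mL/hr × 1.8 hr = 16.2 mL → 16.2 mL × 1.204819 units/mL = 19.51807 units
Total = 16.19277 + 19.51807 = 35.71084 units

35.7 units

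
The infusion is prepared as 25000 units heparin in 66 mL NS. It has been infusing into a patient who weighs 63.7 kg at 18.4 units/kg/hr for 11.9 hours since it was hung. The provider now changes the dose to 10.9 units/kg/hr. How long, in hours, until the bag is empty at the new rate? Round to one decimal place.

Initial rate:
Dose = 18.4 units/kg/hr × 63.7 kg = 1172.08 units/hr
Concentration = 25000 units ÷ 66 mL = 378.7879 units/mL
Rate = 1172.08 units/hr ÷ 378.7879 units/mL = 3.094291 mL/hr
Volume infused so far = 3.094291 mL/hr × 11.9 hr = 36.82207 mL
Volume remaining = 66 − 36.82207 = 29.17793 mL
New rate:
Dose = 10.9 units/kg/hr × 63.7 kg = 694.33 units/hr
Rate = 694.33 units/hr ÷ 378.7879 units/mL = 1.833031 mL/hr
Time remaining = 29.17793 mL ÷ 1.833031 mL/hr = 15.91786 hr

15.9 hours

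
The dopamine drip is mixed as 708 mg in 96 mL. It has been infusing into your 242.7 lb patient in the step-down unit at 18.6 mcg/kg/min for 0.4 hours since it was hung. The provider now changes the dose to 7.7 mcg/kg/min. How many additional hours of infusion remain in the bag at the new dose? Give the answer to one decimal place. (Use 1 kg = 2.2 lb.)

Initial rate:
Weight = 242.7 lb ÷ 2.2 lb/kg = 110.3182 kg
Dose = 18.6 mcg/kg/min × 110.3182 kg = 2051.918 mcg/min
2051.918 mcg/min × 60 min/hr = 123115.1 mcg/hr
Concentration = 708 mg ÷ 96 mL = 7.375 mg/mL = 7375 mcg/mL
Rate = 123115.1 mcg/hr ÷ 7375 mcg/mL = 16.69357 mL/hr
Volume infused so far = 16.69357 mL/hr × 0.4 hr = 6.677429 mL
Volume remaining = 96 − 6.677429 = 89.32257 mL
New rate:
Dose = 7.7 mcg/kg/min × 110.3182 kg = 849.45 mcg/min
849.45 mcg/min × 60 min/hr = 50967 mcg/hr
Rate = 50967 mcg/hr ÷ 7375 mcg/mL = 6.91078 mL/hr
Time remaining = 89.32257 mL ÷ 6.91078 mL/hr = 12.92511 hr

12.9 hours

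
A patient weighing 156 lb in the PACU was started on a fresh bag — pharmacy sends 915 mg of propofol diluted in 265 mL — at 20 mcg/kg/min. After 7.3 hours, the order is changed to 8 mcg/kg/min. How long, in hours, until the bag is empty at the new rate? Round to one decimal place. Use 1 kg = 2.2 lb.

Initial rate:
Weight = 156 lb ÷ 2.2 lb/kg = 70.90909 kg
Dose = 20 mcg/kg/min × 70.90909 kg = 1418.182 mcg/min
1418.182 mcg/min × 60 min/hr = 85090.91 mcg/hr
Concentration = 915 mg ÷ 265 mL = 3.45283 mg/mL = 3452.83 mcg/mL
Rate = 85090.91 mcg/hr ÷ 3452.83 mcg/mL = 24.64382 mL/hr
Volume infused so far = 24.64382 mL/hr × 7.3 hr = 179.8999 mL
Volume remaining = 265 − 179.8999 = 85.10015 mL
New rate:
Dose = 8 mcg/kg/min × 70.90909 kg = 567.2727 mcg/min
567.2727 mcg/min × 60 min/hr = 34036.36 mcg/hr
Rate = 34036.36 mcg/hr ÷ 3452.83 mcg/mL = 9.857526 mL/hr
Time remaining = 85.10015 mL ÷ 9.857526 mL/hr = 8.633013 hr

8.6 hours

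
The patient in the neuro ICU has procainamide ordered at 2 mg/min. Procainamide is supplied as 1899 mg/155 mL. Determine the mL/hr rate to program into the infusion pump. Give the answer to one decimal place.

9.8 mL/hr

2 mg/min × 60 min/hr = 120 mg/hr
Concentration = 1899 mg ÷ 155 mL = 12.25161 mg/mL
Rate = 120 mg/hr ÷ 12.25161 mg/mL = 9.794629 mL/hr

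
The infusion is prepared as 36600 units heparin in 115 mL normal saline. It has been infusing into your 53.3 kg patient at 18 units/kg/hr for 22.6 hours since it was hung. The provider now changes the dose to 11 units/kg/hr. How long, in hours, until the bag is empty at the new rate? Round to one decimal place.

Initial rate:
Dose = 18 units/kg/hr × 53.3 kg = 959.4 units/hr
Concentration = 36600 units ÷ 115 mL = 318.2609 units/mL
Rate = 959.4 units/hr ÷ 318.2609 units/mL = 3.014508 mL/hr
Volume infused so far = 3.014508 mL/hr × 22.6 hr = 68.12789 mL
Volume remaining = 115 − 68.12789 = 46.87211 mL
New rate:
Dose = 11 units/kg/hr × 53.3 kg = 586.3 units/hr
Rate = 586.3 units/hr ÷ 318.2609 units/mL = 1.842199 mL/hr
Time remaining = 46.87211 mL ÷ 1.842199 mL/hr = 25.44356 hr

25.4 hours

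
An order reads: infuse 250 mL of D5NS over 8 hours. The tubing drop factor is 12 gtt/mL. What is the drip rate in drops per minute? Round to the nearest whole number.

250 mL ÷ (8 hr × 60 = 480 min) = 0.5208333 mL/min
0.5208333 mL/min × 12 gtt/mL = 6.25 gtt/min

6 gtt/min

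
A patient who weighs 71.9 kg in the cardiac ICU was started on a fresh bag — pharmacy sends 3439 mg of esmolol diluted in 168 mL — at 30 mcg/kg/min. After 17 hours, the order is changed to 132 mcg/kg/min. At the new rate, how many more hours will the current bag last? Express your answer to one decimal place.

2.2 hours

Initial rate:
Dose = 30 mcg/kg/min × 71.9 kg = 2157 mcg/min
2157 mcg/min × 60 min/hr = 129420 mcg/hr
Concentration = 3439 mg ÷ 168 mL = 20.47024 mg/mL = 20470.24 mcg/mL
Rate = 129420 mcg/hr ÷ 20470.24 mcg/mL = 6.32235 mL/hr
Volume infused so far = 6.32235 mL/hr × 17 hr = 107.4799 mL
Volume remaining = 168 − 107.4799 = 60.52006 mL
New rate:
Dose = 132 mcg/kg/min × 71.9 kg = 9490.8 mcg/min
9490.8 mcg/min × 60 min/hr = 569448 mcg/hr
Rate = 569448 mcg/hr ÷ 20470.24 mcg/mL = 27.81834 mL/hr
Time remaining = 60.52006 mL ÷ 27.81834 mL/hr = 2.175545 hr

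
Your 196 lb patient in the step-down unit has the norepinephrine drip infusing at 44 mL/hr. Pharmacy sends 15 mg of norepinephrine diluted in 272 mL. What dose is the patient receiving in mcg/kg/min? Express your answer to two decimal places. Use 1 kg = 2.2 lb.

Weight = 196 lb ÷ 2.2 lb/kg = 89.09091 kg
Concentration = 15 mg ÷ 272 mL = 0.05514706 mg/mL = 55.14706 mcg/mL
Drug rate = 44 mL/hr × 55.14706 mcg/mL = 2426.471 mcg/hr
2426.471 mcg/hr ÷ 60 min/hr = 40.44118 mcg/min
40.44118 mcg/min ÷ 89.09091 kg = 0.4539316 mcg/kg/min

0.45 mcg/kg/min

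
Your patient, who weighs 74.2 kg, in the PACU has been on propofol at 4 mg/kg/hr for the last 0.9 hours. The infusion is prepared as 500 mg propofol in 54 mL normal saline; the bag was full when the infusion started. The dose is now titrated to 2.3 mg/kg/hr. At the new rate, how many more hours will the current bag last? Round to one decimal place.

1.4 hours

Initial rate:
Dose = 4 mg/kg/hr × 74.2 kg = 296.8 mg/hr
Concentration = 500 mg ÷ 54 mL = 9.259259 mg/mL
Rate = 296.8 mg/hr ÷ 9.259259 mg/mL = 32.0544 mL/hr
Volume infused so far = 32.0544 mL/hr × 0.9 hr = 28.84896 mL
Volume remaining = 54 − 28.84896 = 25.15104 mL
New rate:
Dose = 2.3 mg/kg/hr × 74.2 kg = 170.66 mg/hr
Rate = 170.66 mg/hr ÷ 9.259259 mg/mL = 18.43128 mL/hr
Time remaining = 25.15104 mL ÷ 18.43128 mL/hr = 1.364585 hr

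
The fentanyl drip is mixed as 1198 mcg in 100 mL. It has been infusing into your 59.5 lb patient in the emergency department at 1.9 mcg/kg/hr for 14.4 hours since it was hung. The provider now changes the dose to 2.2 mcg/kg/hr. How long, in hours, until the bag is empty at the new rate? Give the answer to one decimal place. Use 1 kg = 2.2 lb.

7.7 hours

Initial rate:
Weight = 59.5 lb ÷ 2.2 lb/kg = 27.04545 kg
Dose = 1.9 mcg/kg/hr × 27.04545 kg = 51.38636 mcg/hr
Concentration = 1198 mcg ÷ 100 mL = 11.98 mcg/mL
Rate = 51.38636 mcg/hr ÷ 11.98 mcg/mL = 4.289346 mL/hr
Volume infused so far = 4.289346 mL/hr × 14.4 hr = 61.76658 mL
Volume remaining = 100 − 61.76658 = 38.23342 mL
New rate:
Dose = 2.2 mcg/kg/hr × 27.04545 kg = 59.5 mcg/hr
Rate = 59.5 mcg/hr ÷ 11.98 mcg/mL = 4.966611 mL/hr
Time remaining = 38.23342 mL ÷ 4.966611 mL/hr = 7.69809 hr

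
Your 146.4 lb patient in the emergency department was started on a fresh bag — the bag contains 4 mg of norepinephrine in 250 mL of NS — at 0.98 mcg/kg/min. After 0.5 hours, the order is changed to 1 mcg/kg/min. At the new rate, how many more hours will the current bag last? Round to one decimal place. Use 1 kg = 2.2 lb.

0.5 hours

Initial rate:
Weight = 146.4 lb ÷ 2.2 lb/kg = 66.54545 kg
Dose = 0.98 mcg/kg/min × 66.54545 kg = 65.21455 mcg/min
65.21455 mcg/min × 60 min/hr = 3912.873 mcg/hr
Concentration = 4 mg ÷ 250 mL = 0.016 mg/mL = 16 mcg/mL
Rate = 3912.873 mcg/hr ÷ 16 mcg/mL = 244.5545 mL/hr
Volume infused so far = 244.5545 mL/hr × 0.5 hr = 122.2773 mL
Volume remaining = 250 − 122.2773 = 127.7227 mL
New rate:
Dose = 1 mcg/kg/min × 66.54545 kg = 66.54545 mcg/min
66.54545 mcg/min × 60 min/hr = 3992.727 mcg/hr
Rate = 3992.727 mcg/hr ÷ 16 mcg/mL = 249.5455 mL/hr
Time remaining = 127.7227 mL ÷ 249.5455 mL/hr = 0.5118215 hr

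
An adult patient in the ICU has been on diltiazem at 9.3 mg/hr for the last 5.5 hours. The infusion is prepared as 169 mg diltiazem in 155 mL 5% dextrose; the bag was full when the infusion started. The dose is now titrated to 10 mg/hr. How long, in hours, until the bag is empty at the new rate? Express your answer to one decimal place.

11.8 hours

Initial rate:
Concentration = 169 mg ÷ 155 mL = 1.090323 mg/mL
Rate = 9.3 mg/hr ÷ 1.090323 mg/mL = 8.529586 mL/hr
Volume infused so far = 8.529586 mL/hr × 5.5 hr = 46.91272 mL
Volume remaining = 155 − 46.91272 = 108.0873 mL
New rate:
Rate = 10 mg/hr ÷ 1.090323 mg/mL = 9.171598 mL/hr
Time remaining = 108.0873 mL ÷ 9.171598 mL/hr = 11.785 hr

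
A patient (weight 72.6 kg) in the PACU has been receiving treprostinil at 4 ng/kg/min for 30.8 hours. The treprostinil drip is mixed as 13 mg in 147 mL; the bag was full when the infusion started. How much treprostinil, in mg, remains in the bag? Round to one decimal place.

Dose = 4 ng/kg/min × 72.6 kg = 290.4 ng/min
290.4 ng/min × 60 min/hr = 17424 ng/hr
Concentration = 13 mg ÷ 147 mL = 0.08843537 mg/mL = 88435.37 ng/mL
Rate = 17424 ng/hr ÷ 88435.37 ng/mL = 0.1970252 mL/hr
Volume infused = 0.1970252 mL/hr × 30.8 hr = 6.068377 mL
Volume remaining = 147 − 6.068377 = 140.9316 mL
Drug remaining = 140.9316 mL × 88435.37 ng/mL = 12463341 ng = 12.46334 mg

12.5 mg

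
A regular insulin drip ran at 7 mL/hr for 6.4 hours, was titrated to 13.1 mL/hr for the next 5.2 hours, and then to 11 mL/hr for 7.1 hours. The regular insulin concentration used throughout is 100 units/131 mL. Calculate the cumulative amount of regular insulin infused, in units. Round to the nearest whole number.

Concentration = 100 units ÷ 131 mL = 0.7633588 units/mL
Stage 1: 7 mL/hr × 6.4 hr = 44.8 mL → 44.8 mL × 0.7633588 units/mL = 34.19847 units
Stage 2: 13.1 mL/hr × 5.2 hr = 68.12 mL → 68.12 mL × 0.7633588 units/mL = 52 units
Stage 3: 11 mL/hr × 7.1 hr = 78.1 mL → 78.1 mL × 0.7633588 units/mL = 59.61832 units
Total = 34.19847 + 52 + 59.61832 = 145.8168 units

146 units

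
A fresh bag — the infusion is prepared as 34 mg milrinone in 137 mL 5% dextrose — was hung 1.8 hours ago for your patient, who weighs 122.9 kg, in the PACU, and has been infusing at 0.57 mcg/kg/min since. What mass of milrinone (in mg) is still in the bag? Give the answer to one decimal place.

Dose = 0.57 mcg/kg/min × 122.9 kg = 70.053 mcg/min
70.053 mcg/min × 60 min/hr = 4203.18 mcg/hr
Concentration = 34 mg ÷ 137 mL = 0.2481752 mg/mL = 248.1752 mcg/mL
Rate = 4203.18 mcg/hr ÷ 248.1752 mcg/mL = 16.93634 mL/hr
Volume infused = 16.93634 mL/hr × 1.8 hr = 30.48542 mL
Volume remaining = 137 − 30.48542 = 106.5146 mL
Drug remaining = 106.5146 mL × 248.1752 mcg/mL = 26434.28 mcg = 26.43428 mg

26.4 mg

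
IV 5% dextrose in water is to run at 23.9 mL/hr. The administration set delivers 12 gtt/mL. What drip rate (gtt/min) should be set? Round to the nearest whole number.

23.9 mL/hr ÷ 60 min/hr = 0.3983333 mL/min
0.3983333 mL/min × 12 gtt/mL = 4.78 gtt/min

5 gtt/min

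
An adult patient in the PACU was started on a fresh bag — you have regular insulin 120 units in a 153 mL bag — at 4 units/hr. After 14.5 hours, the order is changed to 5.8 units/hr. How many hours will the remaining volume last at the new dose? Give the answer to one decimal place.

Initial rate:
Concentration = 120 units ÷ 153 mL = 0.7843137 units/mL
Rate = 4 units/hr ÷ 0.7843137 units/mL = 5.1 mL/hr
Volume infused so far = 5.1 mL/hr × 14.5 hr = 73.95 mL
Volume remaining = 153 − 73.95 = 79.05 mL
New rate:
Rate = 5.8 units/hr ÷ 0.7843137 units/mL = 7.395 mL/hr
Time remaining = 79.05 mL ÷ 7.395 mL/hr = 10.68966 hr

10.7 hours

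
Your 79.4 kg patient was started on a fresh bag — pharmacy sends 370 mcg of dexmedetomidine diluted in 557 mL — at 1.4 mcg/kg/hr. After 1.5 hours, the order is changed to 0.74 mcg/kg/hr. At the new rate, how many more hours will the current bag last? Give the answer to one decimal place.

3.5 hours

Initial rate:
Dose = 1.4 mcg/kg/hr × 79.4 kg = 111.16 mcg/hr
Concentration = 370 mcg ÷ 557 mL = 0.6642729 mcg/mL
Rate = 111.16 mcg/hr ÷ 0.6642729 mcg/mL = 167.3409 mL/hr
Volume infused so far = 167.3409 mL/hr × 1.5 hr = 251.0113 mL
Volume remaining = 557 − 251.0113 = 305.9887 mL
New rate:
Dose = 0.74 mcg/kg/hr × 79.4 kg = 58.756 mcg/hr
Rate = 58.756 mcg/hr ÷ 0.6642729 mcg/mL = 88.4516 mL/hr
Time remaining = 305.9887 mL ÷ 88.4516 mL/hr = 3.459391 hr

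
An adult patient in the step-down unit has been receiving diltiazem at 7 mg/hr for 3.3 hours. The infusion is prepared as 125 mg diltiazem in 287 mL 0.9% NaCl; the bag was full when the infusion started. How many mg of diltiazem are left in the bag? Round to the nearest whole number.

Concentration = 125 mg ÷ 287 mL = 0.4355401 mg/mL
Rate = 7 mg/hr ÷ 0.4355401 mg/mL = 16.072 mL/hr
Volume infused = 16.072 mL/hr × 3.3 hr = 53.0376 mL
Volume remaining = 287 − 53.0376 = 233.9624 mL
Drug remaining = 233.9624 mL × 0.4355401 mg/mL = 101.9 mg

102 mg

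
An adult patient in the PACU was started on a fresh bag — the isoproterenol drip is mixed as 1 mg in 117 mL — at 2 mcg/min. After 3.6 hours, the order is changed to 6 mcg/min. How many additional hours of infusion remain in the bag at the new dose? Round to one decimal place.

Initial rate:
2 mcg/min × 60 min/hr = 120 mcg/hr
Concentration = 1 mg ÷ 117 mL = 0.008547009 mg/mL = 8.547009 mcg/mL
Rate = 120 mcg/hr ÷ 8.547009 mcg/mL = 14.04 mL/hr
Volume infused so far = 14.04 mL/hr × 3.6 hr = 50.544 mL
Volume remaining = 117 − 50.544 = 66.456 mL
New rate:
6 mcg/min × 60 min/hr = 360 mcg/hr
Rate = 360 mcg/hr ÷ 8.547009 mcg/mL = 42.12 mL/hr
Time remaining = 66.456 mL ÷ 42.12 mL/hr = 1.577778 hr

1.6 hours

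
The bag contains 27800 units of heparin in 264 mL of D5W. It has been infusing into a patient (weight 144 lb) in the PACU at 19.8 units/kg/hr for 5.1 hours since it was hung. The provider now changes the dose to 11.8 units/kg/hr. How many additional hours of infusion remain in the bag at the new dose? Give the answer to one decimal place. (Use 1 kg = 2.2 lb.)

Initial rate:
Weight = 144 lb ÷ 2.2 lb/kg = 65.45455 kg
Dose = 19.8 units/kg/hr × 65.45455 kg = 1296 units/hr
Concentration = 27800 units ÷ 264 mL = 105.303 units/mL
Rate = 1296 units/hr ÷ 105.303 units/mL = 12.30734 mL/hr
Volume infused so far = 12.30734 mL/hr × 5.1 hr = 62.76742 mL
Volume remaining = 264 − 62.76742 = 201.2326 mL
New rate:
Dose = 11.8 units/kg/hr × 65.45455 kg = 772.3636 units/hr
Rate = 772.3636 units/hr ÷ 105.303 units/mL = 7.334676 mL/hr
Time remaining = 201.2326 mL ÷ 7.334676 mL/hr = 27.43578 hr

27.4 hours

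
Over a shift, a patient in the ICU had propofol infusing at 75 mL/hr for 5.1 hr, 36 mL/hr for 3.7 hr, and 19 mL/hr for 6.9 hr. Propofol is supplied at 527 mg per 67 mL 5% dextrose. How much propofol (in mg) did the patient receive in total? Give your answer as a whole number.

Concentration = 527 mg ÷ 67 mL = 7.865672 mg/mL
Stage 1: 75 mL/hr × 5.1 hr = 382.5 mL → 382.5 mL × 7.865672 mg/mL = 3008.619 mg
Stage 2: 36 mL/hr × 3.7 hr = 133.2 mL → 133.2 mL × 7.865672 mg/mL = 1047.707 mg
Stage 3: 19 mL/hr × 6.9 hr = 131.1 mL → 131.1 mL × 7.865672 mg/mL = 1031.19 mg
Total = 3008.619 + 1047.707 + 1031.19 = 5087.516 mg

5088 mg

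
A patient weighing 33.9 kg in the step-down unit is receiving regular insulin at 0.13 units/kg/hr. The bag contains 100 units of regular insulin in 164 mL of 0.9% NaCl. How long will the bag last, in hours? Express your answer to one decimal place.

Dose = 0.13 units/kg/hr × 33.9 kg = 4.407 units/hr
Concentration = 100 units ÷ 164 mL = 0.6097561 units/mL
Rate = 4.407 units/hr ÷ 0.6097561 units/mL = 7.22748 mL/hr
Duration = 164 mL ÷ 7.22748 mL/hr = 22.69117 hr

22.7 hours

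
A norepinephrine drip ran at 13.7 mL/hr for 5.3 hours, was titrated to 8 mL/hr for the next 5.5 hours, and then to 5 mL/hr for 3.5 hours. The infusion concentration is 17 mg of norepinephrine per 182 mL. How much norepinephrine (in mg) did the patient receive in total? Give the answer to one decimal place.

Concentration = 17 mg ÷ 182 mL = 0.09340659 mg/mL
Stage 1: 13.7 mL/hr × 5.3 hr = 72.61 mL → 72.61 mL × 0.09340659 mg/mL = 6.782253 mg
Stage 2: 8 mL/hr × 5.5 hr = 44 mL → 44 mL × 0.09340659 mg/mL = 4.10989 mg
Stage 3: 5 mL/hr × 3.5 hr = 17.5 mL → 17.5 mL × 0.09340659 mg/mL = 1.634615 mg
Total = 6.782253 + 4.10989 + 1.634615 = 12.52676 mg

12.5 mg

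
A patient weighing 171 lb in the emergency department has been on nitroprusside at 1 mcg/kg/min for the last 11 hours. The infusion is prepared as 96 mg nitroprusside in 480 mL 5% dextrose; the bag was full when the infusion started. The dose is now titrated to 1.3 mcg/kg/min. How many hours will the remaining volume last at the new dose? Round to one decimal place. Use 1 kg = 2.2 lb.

Initial rate:
Weight = 171 lb ÷ 2.2 lb/kg = 77.72727 kg
Dose = 1 mcg/kg/min × 77.72727 kg = 77.72727 mcg/min
77.72727 mcg/min × 60 min/hr = 4663.636 mcg/hr
Concentration = 96 mg ÷ 480 mL = 0.2 mg/mL = 200 mcg/mL
Rate = 4663.636 mcg/hr ÷ 200 mcg/mL = 23.31818 mL/hr
Volume infused so far = 23.31818 mL/hr × 11 hr = 256.5 mL
Volume remaining = 480 − 256.5 = 223.5 mL
New rate:
Dose = 1.3 mcg/kg/min × 77.72727 kg = 101.0455 mcg/min
101.0455 mcg/min × 60 min/hr = 6062.727 mcg/hr
Rate = 6062.727 mcg/hr ÷ 200 mcg/mL = 30.31364 mL/hr
Time remaining = 223.5 mL ÷ 30.31364 mL/hr = 7.372919 hr

7.4 hours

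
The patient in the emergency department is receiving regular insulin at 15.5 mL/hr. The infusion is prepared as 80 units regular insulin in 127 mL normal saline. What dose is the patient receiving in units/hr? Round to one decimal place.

9.8 units/hr

Concentration = 80 units ÷ 127 mL = 0.6299213 units/mL
Drug rate = 15.5 mL/hr × 0.6299213 units/mL = 9.76378 units/hr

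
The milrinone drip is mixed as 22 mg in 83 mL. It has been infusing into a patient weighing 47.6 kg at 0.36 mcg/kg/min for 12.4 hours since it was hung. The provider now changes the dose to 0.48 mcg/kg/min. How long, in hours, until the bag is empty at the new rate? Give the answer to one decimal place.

Initial rate:
Dose = 0.36 mcg/kg/min × 47.6 kg = 17.136 mcg/min
17.136 mcg/min × 60 min/hr = 1028.16 mcg/hr
Concentration = 22 mg ÷ 83 mL = 0.2650602 mg/mL = 265.0602 mcg/mL
Rate = 1028.16 mcg/hr ÷ 265.0602 mcg/mL = 3.878967 mL/hr
Volume infused so far = 3.878967 mL/hr × 12.4 hr = 48.09919 mL
Volume remaining = 83 − 48.09919 = 34.90081 mL
New rate:
Dose = 0.48 mcg/kg/min × 47.6 kg = 22.848 mcg/min
22.848 mcg/min × 60 min/hr = 1370.88 mcg/hr
Rate = 1370.88 mcg/hr ÷ 265.0602 mcg/mL = 5.171956 mL/hr
Time remaining = 34.90081 mL ÷ 5.171956 mL/hr = 6.748086 hr

6.7 hours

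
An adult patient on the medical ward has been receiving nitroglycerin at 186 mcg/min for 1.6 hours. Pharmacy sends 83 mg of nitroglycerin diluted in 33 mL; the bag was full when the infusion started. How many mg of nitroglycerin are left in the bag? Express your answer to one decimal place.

65.1 mg

186 mcg/min × 60 min/hr = 11160 mcg/hr
Concentration = 83 mg ÷ 33 mL = 2.515152 mg/mL = 2515.152 mcg/mL
Rate = 11160 mcg/hr ÷ 2515.152 mcg/mL = 4.437108 mL/hr
Volume infused = 4.437108 mL/hr × 1.6 hr = 7.099373 mL
Volume remaining = 33 − 7.099373 = 25.90063 mL
Drug remaining = 25.90063 mL × 2515.152 mcg/mL = 65144 mcg = 65.144 mg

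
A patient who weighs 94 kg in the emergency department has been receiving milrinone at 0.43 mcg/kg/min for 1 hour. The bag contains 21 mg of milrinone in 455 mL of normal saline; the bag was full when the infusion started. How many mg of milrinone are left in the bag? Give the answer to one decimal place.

Dose = 0.43 mcg/kg/min × 94 kg = 40.42 mcg/min
40.42 mcg/min × 60 min/hr = 2425.2 mcg/hr
Concentration = 21 mg ÷ 455 mL = 0.04615385 mg/mL = 46.15385 mcg/mL
Rate = 2425.2 mcg/hr ÷ 46.15385 mcg/mL = 52.546 mL/hr
Volume infused = 52.546 mL/hr × 1 hr = 52.546 mL
Volume remaining = 455 − 52.546 = 402.454 mL
Drug remaining = 402.454 mL × 46.15385 mcg/mL = 18574.8 mcg = 18.5748 mg

18.6 mg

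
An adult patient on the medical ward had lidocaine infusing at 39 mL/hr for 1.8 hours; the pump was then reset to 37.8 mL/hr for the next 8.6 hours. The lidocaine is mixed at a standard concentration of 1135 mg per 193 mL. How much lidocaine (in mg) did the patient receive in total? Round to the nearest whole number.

Concentration = 1135 mg ÷ 193 mL = 5.880829 mg/mL
Stage 1: 39 mL/hr × 1.8 hr = 70.2 mL → 70.2 mL × 5.880829 mg/mL = 412.8342 mg
Stage 2: 37.8 mL/hr × 8.6 hr = 325.08 mL → 325.08 mL × 5.880829 mg/mL = 1911.74 mg
Total = 412.8342 + 1911.74 = 2324.574 mg

2325 mg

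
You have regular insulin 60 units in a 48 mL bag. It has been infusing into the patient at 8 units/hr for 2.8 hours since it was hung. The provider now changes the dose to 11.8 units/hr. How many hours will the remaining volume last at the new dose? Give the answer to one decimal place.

3.2 hours

Initial rate:
Concentration = 60 units ÷ 48 mL = 1.25 units/mL
Rate = 8 units/hr ÷ 1.25 units/mL = 6.4 mL/hr
Volume infused so far = 6.4 mL/hr × 2.8 hr = 17.92 mL
Volume remaining = 48 − 17.92 = 30.08 mL
New rate:
Rate = 11.8 units/hr ÷ 1.25 units/mL = 9.44 mL/hr
Time remaining = 30.08 mL ÷ 9.44 mL/hr = 3.186441 hr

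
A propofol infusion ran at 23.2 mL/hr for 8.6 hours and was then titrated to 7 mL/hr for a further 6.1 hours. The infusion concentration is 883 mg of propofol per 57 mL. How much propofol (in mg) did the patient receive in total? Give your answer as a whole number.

Concentration = 883 mg ÷ 57 mL = 15.49123 mg/mL
Stage 1: 23.2 mL/hr × 8.6 hr = 199.52 mL → 199.52 mL × 15.49123 mg/mL = 3090.81 mg
Stage 2: 7 mL/hr × 6.1 hr = 42.7 mL → 42.7 mL × 15.49123 mg/mL = 661.4754 mg
Total = 3090.81 + 661.4754 = 3752.285 mg

3752 mg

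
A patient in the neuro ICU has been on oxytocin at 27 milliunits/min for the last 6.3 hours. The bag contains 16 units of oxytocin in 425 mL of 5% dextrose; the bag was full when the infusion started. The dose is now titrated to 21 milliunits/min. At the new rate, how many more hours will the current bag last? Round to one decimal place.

4.6 hours

Initial rate:
27 milliunits/min × 60 min/hr = 1620 milliunits/hr
Concentration = 16 units ÷ 425 mL = 0.03764706 units/mL = 37.64706 milliunits/mL
Rate = 1620 milliunits/hr ÷ 37.64706 milliunits/mL = 43.03125 mL/hr
Volume infused so far = 43.03125 mL/hr × 6.3 hr = 271.0969 mL
Volume remaining = 425 − 271.0969 = 153.9031 mL
New rate:
21 milliunits/min × 60 min/hr = 1260 milliunits/hr
Rate = 1260 milliunits/hr ÷ 37.64706 milliunits/mL = 33.46875 mL/hr
Time remaining = 153.9031 mL ÷ 33.46875 mL/hr = 4.598413 hr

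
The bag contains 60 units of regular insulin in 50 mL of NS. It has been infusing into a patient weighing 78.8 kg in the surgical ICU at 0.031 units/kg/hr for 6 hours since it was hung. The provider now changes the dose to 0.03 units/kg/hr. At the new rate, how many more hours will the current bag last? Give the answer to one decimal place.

19.2 hours

Initial rate:
Dose = 0.031 units/kg/hr × 78.8 kg = 2.4428 units/hr
Concentration = 60 units ÷ 50 mL = 1.2 units/mL
Rate = 2.4428 units/hr ÷ 1.2 units/mL = 2.035667 mL/hr
Volume infused so far = 2.035667 mL/hr × 6 hr = 12.214 mL
Volume remaining = 50 − 12.214 = 37.786 mL
New rate:
Dose = 0.03 units/kg/hr × 78.8 kg = 2.364 units/hr
Rate = 2.364 units/hr ÷ 1.2 units/mL = 1.97 mL/hr
Time remaining = 37.786 mL ÷ 1.97 mL/hr = 19.18071 hr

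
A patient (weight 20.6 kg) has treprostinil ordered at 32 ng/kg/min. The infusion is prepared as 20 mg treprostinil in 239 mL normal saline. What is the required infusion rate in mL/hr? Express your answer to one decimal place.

0.5 mL/hr

Dose = 32 ng/kg/min × 20.6 kg = 659.2 ng/min
659.2 ng/min × 60 min/hr = 39552 ng/hr
Concentration = 20 mg ÷ 239 mL = 0.08368201 mg/mL = 83682.01 ng/mL
Rate = 39552 ng/hr ÷ 83682.01 ng/mL = 0.4726464 mL/hr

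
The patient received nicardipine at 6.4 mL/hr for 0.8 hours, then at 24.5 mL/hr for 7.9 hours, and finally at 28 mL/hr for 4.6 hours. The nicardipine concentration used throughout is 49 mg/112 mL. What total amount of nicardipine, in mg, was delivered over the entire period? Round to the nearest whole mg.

Concentration = 49 mg ÷ 112 mL = 0.4375 mg/mL
Stage 1: 6.4 mL/hr × 0.8 hr = 5.12 mL → 5.12 mL × 0.4375 mg/mL = 2.24 mg
Stage 2: 24.5 mL/hr × 7.9 hr = 193.55 mL → 193.55 mL × 0.4375 mg/mL = 84.67813 mg
Stage 3: 28 mL/hr × 4.6 hr = 128.8 mL → 128.8 mL × 0.4375 mg/mL = 56.35 mg
Total = 2.24 + 84.67813 + 56.35 = 143.2681 mg

143 mg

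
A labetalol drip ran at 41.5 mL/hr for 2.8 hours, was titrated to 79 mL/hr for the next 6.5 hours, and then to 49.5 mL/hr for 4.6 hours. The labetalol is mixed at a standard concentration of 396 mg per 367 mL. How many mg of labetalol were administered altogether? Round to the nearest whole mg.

925 mg

Concentration = 396 mg ÷ 367 mL = 1.079019 mg/mL
Stage 1: 41.5 mL/hr × 2.8 hr = 116.2 mL → 116.2 mL × 1.079019 mg/mL = 125.382 mg
Stage 2: 79 mL/hr × 6.5 hr = 513.5 mL → 513.5 mL × 1.079019 mg/mL = 554.0763 mg
Stage 3: 49.5 mL/hr × 4.6 hr = 227.7 mL → 227.7 mL × 1.079019 mg/mL = 245.6926 mg
Total = 125.382 + 554.0763 + 245.6926 = 925.151 mg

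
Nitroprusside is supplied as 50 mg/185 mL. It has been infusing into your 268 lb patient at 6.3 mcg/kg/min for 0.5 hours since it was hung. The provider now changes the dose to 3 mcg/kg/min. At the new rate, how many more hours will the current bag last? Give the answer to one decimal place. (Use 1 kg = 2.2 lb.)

Initial rate:
Weight = 268 lb ÷ 2.2 lb/kg = 121.8182 kg
Dose = 6.3 mcg/kg/min × 121.8182 kg = 767.4545 mcg/min
767.4545 mcg/min × 60 min/hr = 46047.27 mcg/hr
Concentration = 50 mg ÷ 185 mL = 0.2702703 mg/mL = 270.2703 mcg/mL
Rate = 46047.27 mcg/hr ÷ 270.2703 mcg/mL = 170.3749 mL/hr
Volume infused so far = 170.3749 mL/hr × 0.5 hr = 85.18745 mL
Volume remaining = 185 − 85.18745 = 99.81255 mL
New rate:
Dose = 3 mcg/kg/min × 121.8182 kg = 365.4545 mcg/min
365.4545 mcg/min × 60 min/hr = 21927.27 mcg/hr
Rate = 21927.27 mcg/hr ÷ 270.2703 mcg/mL = 81.13091 mL/hr
Time remaining = 99.81255 mL ÷ 81.13091 mL/hr = 1.230265 hr

1.2 hours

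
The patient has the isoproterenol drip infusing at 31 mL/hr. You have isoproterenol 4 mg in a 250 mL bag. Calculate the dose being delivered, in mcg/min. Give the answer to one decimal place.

8.3 mcg/min

Concentration = 4 mg ÷ 250 mL = 0.016 mg/mL = 16 mcg/mL
Drug rate = 31 mL/hr × 16 mcg/mL = 496 mcg/hr
496 mcg/hr ÷ 60 min/hr = 8.266667 mcg/min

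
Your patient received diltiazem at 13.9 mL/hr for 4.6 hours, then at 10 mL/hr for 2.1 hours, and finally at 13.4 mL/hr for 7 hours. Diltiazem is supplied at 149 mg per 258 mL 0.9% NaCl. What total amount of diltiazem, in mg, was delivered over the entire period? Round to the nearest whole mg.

103 mg

Concentration = 149 mg ÷ 258 mL = 0.5775194 mg/mL
Stage 1: 13.9 mL/hr × 4.6 hr = 63.94 mL → 63.94 mL × 0.5775194 mg/mL = 36.92659 mg
Stage 2: 10 mL/hr × 2.1 hr = 21 mL → 21 mL × 0.5775194 mg/mL = 12.12791 mg
Stage 3: 13.4 mL/hr × 7 hr = 93.8 mL → 93.8 mL × 0.5775194 mg/mL = 54.17132 mg
Total = 36.92659 + 12.12791 + 54.17132 = 103.2258 mg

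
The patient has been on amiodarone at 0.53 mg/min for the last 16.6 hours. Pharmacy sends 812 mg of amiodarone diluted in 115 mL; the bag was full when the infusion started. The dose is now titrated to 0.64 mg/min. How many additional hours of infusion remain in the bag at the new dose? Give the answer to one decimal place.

Initial rate:
0.53 mg/min × 60 min/hr = 31.8 mg/hr
Concentration = 812 mg ÷ 115 mL = 7.06087 mg/mL
Rate = 31.8 mg/hr ÷ 7.06087 mg/mL = 4.503695 mL/hr
Volume infused so far = 4.503695 mL/hr × 16.6 hr = 74.76133 mL
Volume remaining = 115 − 74.76133 = 40.23867 mL
New rate:
0.64 mg/min × 60 min/hr = 38.4 mg/hr
Rate = 38.4 mg/hr ÷ 7.06087 mg/mL = 5.438424 mL/hr
Time remaining = 40.23867 mL ÷ 5.438424 mL/hr = 7.398958 hr

7.4 hours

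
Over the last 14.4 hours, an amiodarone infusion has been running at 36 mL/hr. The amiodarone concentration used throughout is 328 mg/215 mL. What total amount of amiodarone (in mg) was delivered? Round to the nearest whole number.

Concentration = 328 mg ÷ 215 mL = 1.525581 mg/mL
Drug rate = 36 mL/hr × 1.525581 mg/mL = 54.92093 mg/hr
Total = 54.92093 mg/hr × 14.4 hr = 790.8614 mg

791 mg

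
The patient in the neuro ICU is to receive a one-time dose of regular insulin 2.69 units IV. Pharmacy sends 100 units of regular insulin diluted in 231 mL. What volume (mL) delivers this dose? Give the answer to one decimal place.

6.2 mL

Concentration = 100 units ÷ 231 mL = 0.4329004 units/mL
Volume = 2.69 units ÷ 0.4329004 units/mL = 6.2139 mL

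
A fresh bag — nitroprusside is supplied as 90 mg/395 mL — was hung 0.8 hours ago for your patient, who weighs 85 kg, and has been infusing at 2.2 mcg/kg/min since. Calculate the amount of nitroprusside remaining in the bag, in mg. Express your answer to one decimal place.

81.0 mg

Dose = 2.2 mcg/kg/min × 85 kg = 187 mcg/min
187 mcg/min × 60 min/hr = 11220 mcg/hr
Concentration = 90 mg ÷ 395 mL = 0.2278481 mg/mL = 227.8481 mcg/mL
Rate = 11220 mcg/hr ÷ 227.8481 mcg/mL = 49.24333 mL/hr
Volume infused = 49.24333 mL/hr × 0.8 hr = 39.39467 mL
Volume remaining = 395 − 39.39467 = 355.6053 mL
Drug remaining = 355.6053 mL × 227.8481 mcg/mL = 81024 mcg = 81.024 mg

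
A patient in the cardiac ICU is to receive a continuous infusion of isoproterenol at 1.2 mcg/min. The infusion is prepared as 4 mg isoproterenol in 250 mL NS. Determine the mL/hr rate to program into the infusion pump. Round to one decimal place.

1.2 mcg/min × 60 min/hr = 72 mcg/hr
Concentration = 4 mg ÷ 250 mL = 0.016 mg/mL = 16 mcg/mL
Rate = 72 mcg/hr ÷ 16 mcg/mL = 4.5 mL/hr

4.5 mL/hr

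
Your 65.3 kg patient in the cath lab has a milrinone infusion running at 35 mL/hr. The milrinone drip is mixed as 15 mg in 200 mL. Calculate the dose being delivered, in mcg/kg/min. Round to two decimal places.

0.67 mcg/kg/min

Concentration = 15 mg ÷ 200 mL = 0.075 mg/mL = 75 mcg/mL
Drug rate = 35 mL/hr × 75 mcg/mL = 2625 mcg/hr
2625 mcg/hr ÷ 60 min/hr = 43.75 mcg/min
43.75 mcg/min ÷ 65.3 kg = 0.6699847 mcg/kg/min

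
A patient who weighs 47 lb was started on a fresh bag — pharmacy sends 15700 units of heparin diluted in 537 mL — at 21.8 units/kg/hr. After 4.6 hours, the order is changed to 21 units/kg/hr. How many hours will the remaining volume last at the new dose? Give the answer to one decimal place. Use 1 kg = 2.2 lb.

Initial rate:
Weight = 47 lb ÷ 2.2 lb/kg = 21.36364 kg
Dose = 21.8 units/kg/hr × 21.36364 kg = 465.7273 units/hr
Concentration = 15700 units ÷ 537 mL = 29.2365 units/mL
Rate = 465.7273 units/hr ÷ 29.2365 units/mL = 15.92965 mL/hr
Volume infused so far = 15.92965 mL/hr × 4.6 hr = 73.2764 mL
Volume remaining = 537 − 73.2764 = 463.7236 mL
New rate:
Dose = 21 units/kg/hr × 21.36364 kg = 448.6364 units/hr
Rate = 448.6364 units/hr ÷ 29.2365 units/mL = 15.34508 mL/hr
Time remaining = 463.7236 mL ÷ 15.34508 mL/hr = 30.2197 hr

30.2 hours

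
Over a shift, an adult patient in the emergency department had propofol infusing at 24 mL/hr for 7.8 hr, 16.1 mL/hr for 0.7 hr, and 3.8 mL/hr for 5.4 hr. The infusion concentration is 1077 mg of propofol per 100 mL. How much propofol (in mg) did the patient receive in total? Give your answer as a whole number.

Concentration = 1077 mg ÷ 100 mL = 10.77 mg/mL
Stage 1: 24 mL/hr × 7.8 hr = 187.2 mL → 187.2 mL × 10.77 mg/mL = 2016.144 mg
Stage 2: 16.1 mL/hr × 0.7 hr = 11.27 mL → 11.27 mL × 10.77 mg/mL = 121.3779 mg
Stage 3: 3.8 mL/hr × 5.4 hr = 20.52 mL → 20.52 mL × 10.77 mg/mL = 221.0004 mg
Total = 2016.144 + 121.3779 + 221.0004 = 2358.522 mg

2359 mg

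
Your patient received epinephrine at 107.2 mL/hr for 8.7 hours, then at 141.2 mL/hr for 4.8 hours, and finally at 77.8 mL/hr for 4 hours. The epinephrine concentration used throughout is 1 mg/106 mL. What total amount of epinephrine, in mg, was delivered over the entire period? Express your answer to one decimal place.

Concentration = 1 mg ÷ 106 mL = 0.009433962 mg/mL
Stage 1: 107.2 mL/hr × 8.7 hr = 932.64 mL → 932.64 mL × 0.009433962 mg/mL = 8.798491 mg
Stage 2: 141.2 mL/hr × 4.8 hr = 677.76 mL → 677.76 mL × 0.009433962 mg/mL = 6.393962 mg
Stage 3: 77.8 mL/hr × 4 hr = 311.2 mL → 311.2 mL × 0.009433962 mg/mL = 2.935849 mg
Total = 8.798491 + 6.393962 + 2.935849 = 18.1283 mg

18.1 mg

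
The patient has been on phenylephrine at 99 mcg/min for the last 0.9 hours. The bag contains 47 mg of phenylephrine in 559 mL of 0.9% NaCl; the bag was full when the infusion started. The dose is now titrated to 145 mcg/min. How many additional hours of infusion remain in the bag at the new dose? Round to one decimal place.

Initial rate:
99 mcg/min × 60 min/hr = 5940 mcg/hr
Concentration = 47 mg ÷ 559 mL = 0.08407871 mg/mL = 84.07871 mcg/mL
Rate = 5940 mcg/hr ÷ 84.07871 mcg/mL = 70.64809 mL/hr
Volume infused so far = 70.64809 mL/hr × 0.9 hr = 63.58328 mL
Volume remaining = 559 − 63.58328 = 495.4167 mL
New rate:
145 mcg/min × 60 min/hr = 8700 mcg/hr
Rate = 8700 mcg/hr ÷ 84.07871 mcg/mL = 103.4745 mL/hr
Time remaining = 495.4167 mL ÷ 103.4745 mL/hr = 4.787816 hr

4.8 hours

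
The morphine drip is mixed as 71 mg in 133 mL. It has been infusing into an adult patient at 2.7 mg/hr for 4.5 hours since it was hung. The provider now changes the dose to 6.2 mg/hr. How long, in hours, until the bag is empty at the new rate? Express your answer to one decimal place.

9.5 hours

Initial rate:
Concentration = 71 mg ÷ 133 mL = 0.5338346 mg/mL
Rate = 2.7 mg/hr ÷ 0.5338346 mg/mL = 5.057746 mL/hr
Volume infused so far = 5.057746 mL/hr × 4.5 hr = 22.75986 mL
Volume remaining = 133 − 22.75986 = 110.2401 mL
New rate:
Rate = 6.2 mg/hr ÷ 0.5338346 mg/mL = 11.61408 mL/hr
Time remaining = 110.2401 mL ÷ 11.61408 mL/hr = 9.491935 hr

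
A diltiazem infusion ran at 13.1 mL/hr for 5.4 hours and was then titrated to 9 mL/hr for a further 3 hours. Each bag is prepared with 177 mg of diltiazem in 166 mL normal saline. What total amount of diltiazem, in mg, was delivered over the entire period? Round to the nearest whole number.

Concentration = 177 mg ÷ 166 mL = 1.066265 mg/mL
Stage 1: 13.1 mL/hr × 5.4 hr = 70.74 mL → 70.74 mL × 1.066265 mg/mL = 75.42759 mg
Stage 2: 9 mL/hr × 3 hr = 27 mL → 27 mL × 1.066265 mg/mL = 28.78916 mg
Total = 75.42759 + 28.78916 = 104.2167 mg

104 mg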